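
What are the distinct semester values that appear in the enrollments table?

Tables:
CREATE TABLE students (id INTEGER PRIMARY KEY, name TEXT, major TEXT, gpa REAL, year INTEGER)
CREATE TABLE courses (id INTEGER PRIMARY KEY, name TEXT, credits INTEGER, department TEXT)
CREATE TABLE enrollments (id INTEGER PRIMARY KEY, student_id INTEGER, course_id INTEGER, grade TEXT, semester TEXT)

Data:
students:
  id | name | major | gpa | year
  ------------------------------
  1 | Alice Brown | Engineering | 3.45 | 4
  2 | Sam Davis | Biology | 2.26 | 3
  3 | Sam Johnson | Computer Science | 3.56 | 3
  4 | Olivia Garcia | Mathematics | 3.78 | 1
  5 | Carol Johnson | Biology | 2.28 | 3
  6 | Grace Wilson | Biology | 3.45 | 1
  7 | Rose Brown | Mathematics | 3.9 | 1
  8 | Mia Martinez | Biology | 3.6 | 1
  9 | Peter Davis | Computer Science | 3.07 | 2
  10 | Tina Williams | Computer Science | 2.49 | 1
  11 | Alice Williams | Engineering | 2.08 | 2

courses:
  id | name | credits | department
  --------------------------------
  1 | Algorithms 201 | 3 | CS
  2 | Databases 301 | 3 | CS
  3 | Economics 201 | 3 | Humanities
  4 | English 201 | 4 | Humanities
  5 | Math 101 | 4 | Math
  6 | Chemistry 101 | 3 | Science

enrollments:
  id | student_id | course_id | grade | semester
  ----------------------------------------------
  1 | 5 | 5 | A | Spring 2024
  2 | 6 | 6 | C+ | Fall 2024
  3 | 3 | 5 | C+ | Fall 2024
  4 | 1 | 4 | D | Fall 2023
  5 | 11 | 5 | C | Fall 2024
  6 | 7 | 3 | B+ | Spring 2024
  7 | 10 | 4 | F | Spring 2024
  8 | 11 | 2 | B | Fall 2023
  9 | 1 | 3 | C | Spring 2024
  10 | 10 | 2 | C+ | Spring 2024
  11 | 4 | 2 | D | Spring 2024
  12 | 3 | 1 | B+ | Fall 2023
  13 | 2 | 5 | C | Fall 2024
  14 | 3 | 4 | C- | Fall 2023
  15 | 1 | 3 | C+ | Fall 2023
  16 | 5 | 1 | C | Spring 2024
SELECT DISTINCT semester FROM enrollments

Execution result:
semester
Spring 2024
Fall 2024
Fall 2023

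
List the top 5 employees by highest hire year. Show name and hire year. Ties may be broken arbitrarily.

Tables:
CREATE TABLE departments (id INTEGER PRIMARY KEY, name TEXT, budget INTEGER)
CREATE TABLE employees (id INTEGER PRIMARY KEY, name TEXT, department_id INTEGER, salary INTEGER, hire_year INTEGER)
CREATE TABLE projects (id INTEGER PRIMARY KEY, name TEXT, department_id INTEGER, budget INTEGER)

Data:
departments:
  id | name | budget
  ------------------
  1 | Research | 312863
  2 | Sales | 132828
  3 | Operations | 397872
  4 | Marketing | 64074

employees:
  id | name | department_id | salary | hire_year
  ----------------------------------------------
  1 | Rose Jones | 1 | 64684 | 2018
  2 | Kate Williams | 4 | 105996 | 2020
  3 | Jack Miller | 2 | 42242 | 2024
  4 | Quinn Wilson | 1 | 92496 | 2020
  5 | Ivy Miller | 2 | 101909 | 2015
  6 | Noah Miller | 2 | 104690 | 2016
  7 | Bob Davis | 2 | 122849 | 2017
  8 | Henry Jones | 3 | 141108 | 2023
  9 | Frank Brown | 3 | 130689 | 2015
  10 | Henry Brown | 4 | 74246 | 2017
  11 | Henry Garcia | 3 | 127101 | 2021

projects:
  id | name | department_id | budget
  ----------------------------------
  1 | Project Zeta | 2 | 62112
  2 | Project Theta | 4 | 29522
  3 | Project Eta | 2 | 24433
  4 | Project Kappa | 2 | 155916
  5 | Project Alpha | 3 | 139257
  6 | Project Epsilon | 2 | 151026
SELECT name, hire_year FROM employees ORDER BY hire_year DESC LIMIT 5

Execution result:
name | hire_year
Jack Miller | 2024
Henry Jones | 2023
Henry Garcia | 2021
Kate Williams | 2020
Quinn Wilson | 2020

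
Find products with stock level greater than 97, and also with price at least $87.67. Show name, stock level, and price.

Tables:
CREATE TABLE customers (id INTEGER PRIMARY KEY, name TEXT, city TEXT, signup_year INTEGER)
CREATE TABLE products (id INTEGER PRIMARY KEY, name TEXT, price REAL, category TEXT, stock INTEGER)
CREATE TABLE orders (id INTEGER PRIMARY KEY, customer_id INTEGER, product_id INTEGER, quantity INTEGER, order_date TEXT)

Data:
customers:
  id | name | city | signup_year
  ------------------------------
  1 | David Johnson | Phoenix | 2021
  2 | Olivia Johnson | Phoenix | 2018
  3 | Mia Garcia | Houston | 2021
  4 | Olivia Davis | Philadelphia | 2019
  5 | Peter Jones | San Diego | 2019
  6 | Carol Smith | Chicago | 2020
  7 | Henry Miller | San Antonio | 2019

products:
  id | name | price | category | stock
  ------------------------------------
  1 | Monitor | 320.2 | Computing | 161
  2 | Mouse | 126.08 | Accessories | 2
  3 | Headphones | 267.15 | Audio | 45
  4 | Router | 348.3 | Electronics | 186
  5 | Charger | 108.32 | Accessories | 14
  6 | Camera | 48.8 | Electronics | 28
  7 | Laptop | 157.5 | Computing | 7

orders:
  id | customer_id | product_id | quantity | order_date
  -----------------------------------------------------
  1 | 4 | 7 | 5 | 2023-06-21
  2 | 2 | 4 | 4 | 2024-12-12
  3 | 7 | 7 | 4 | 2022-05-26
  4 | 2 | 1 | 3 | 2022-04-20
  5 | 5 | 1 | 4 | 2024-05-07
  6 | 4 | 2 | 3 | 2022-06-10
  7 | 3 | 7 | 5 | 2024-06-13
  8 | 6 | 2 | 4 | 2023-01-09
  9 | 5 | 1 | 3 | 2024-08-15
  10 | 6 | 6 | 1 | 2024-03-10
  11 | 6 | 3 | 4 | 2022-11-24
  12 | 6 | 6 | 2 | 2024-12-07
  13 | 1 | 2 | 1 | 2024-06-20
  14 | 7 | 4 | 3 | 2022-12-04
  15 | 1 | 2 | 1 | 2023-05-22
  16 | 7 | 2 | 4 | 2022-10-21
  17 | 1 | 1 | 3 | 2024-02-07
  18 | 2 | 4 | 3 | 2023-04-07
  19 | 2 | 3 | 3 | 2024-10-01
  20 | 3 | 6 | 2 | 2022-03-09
SELECT name, stock, price FROM products WHERE stock > 97 AND price >= 87.67

Execution result:
name | stock | price
Monitor | 161 | 320.20
Router | 186 | 348.30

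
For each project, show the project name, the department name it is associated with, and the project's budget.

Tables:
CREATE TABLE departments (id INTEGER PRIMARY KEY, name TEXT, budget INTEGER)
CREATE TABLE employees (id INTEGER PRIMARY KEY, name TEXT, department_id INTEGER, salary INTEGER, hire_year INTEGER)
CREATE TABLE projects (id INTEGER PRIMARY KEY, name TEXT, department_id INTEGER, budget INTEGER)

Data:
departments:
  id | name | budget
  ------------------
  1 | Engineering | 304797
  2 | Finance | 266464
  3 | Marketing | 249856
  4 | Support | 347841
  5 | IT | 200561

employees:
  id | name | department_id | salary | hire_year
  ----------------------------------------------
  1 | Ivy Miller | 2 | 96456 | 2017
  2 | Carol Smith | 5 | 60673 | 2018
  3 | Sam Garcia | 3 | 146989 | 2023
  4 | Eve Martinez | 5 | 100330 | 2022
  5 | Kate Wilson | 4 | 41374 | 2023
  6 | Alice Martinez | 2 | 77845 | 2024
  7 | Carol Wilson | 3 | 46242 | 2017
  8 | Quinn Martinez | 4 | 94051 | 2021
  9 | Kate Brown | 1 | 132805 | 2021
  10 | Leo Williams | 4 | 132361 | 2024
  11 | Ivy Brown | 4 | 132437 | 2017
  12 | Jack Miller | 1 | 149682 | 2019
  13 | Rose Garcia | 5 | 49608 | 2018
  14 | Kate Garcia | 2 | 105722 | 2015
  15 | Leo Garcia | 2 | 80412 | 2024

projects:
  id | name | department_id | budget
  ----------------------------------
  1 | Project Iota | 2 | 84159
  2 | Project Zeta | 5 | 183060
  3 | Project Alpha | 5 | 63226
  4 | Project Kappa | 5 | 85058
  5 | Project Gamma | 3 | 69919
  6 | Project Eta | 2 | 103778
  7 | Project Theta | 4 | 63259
SELECT c.name, p.name AS department, c.budget FROM projects c JOIN departments p ON c.department_id = p.id

Execution result:
name | department | budget
Project Iota | Finance | 84159
Project Zeta | IT | 183060
Project Alpha | IT | 63226
Project Kappa | IT | 85058
Project Gamma | Marketing | 69919
Project Eta | Finance | 103778
Project Theta | Support | 63259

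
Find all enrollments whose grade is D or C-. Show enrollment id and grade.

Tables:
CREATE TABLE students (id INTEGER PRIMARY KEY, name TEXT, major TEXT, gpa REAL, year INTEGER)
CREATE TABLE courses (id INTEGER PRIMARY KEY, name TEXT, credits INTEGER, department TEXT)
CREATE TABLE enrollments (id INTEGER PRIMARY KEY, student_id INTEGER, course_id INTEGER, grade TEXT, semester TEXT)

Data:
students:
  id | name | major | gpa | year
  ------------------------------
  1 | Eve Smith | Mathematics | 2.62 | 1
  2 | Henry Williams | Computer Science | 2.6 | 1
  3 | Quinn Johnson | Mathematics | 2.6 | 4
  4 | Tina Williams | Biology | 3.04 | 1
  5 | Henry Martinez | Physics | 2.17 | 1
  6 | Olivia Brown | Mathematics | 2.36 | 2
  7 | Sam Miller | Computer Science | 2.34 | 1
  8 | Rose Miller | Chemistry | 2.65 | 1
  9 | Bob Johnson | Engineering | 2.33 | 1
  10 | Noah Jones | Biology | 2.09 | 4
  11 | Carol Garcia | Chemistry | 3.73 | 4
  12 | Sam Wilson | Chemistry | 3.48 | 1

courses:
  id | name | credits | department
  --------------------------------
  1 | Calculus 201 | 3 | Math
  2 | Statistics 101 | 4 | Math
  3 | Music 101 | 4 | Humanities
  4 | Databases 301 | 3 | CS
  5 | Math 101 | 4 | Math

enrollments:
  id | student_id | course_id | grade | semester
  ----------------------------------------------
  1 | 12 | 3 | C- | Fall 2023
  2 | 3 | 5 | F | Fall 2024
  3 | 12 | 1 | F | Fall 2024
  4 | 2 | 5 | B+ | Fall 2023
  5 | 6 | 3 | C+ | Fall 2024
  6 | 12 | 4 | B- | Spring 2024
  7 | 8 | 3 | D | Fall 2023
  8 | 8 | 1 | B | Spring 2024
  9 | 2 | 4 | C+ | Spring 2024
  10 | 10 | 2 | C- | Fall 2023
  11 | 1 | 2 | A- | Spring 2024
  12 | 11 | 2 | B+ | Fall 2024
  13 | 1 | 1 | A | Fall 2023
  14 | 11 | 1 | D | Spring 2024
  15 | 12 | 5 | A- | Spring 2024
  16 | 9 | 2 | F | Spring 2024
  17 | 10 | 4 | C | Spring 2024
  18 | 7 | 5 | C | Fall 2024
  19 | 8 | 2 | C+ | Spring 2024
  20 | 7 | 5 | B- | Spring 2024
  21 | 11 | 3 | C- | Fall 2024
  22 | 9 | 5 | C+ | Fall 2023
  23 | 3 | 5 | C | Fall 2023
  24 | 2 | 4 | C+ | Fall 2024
SELECT id, grade FROM enrollments WHERE grade IN ('D', 'C-')

Execution result:
id | grade
1 | C-
7 | D
10 | C-
14 | D
21 | C-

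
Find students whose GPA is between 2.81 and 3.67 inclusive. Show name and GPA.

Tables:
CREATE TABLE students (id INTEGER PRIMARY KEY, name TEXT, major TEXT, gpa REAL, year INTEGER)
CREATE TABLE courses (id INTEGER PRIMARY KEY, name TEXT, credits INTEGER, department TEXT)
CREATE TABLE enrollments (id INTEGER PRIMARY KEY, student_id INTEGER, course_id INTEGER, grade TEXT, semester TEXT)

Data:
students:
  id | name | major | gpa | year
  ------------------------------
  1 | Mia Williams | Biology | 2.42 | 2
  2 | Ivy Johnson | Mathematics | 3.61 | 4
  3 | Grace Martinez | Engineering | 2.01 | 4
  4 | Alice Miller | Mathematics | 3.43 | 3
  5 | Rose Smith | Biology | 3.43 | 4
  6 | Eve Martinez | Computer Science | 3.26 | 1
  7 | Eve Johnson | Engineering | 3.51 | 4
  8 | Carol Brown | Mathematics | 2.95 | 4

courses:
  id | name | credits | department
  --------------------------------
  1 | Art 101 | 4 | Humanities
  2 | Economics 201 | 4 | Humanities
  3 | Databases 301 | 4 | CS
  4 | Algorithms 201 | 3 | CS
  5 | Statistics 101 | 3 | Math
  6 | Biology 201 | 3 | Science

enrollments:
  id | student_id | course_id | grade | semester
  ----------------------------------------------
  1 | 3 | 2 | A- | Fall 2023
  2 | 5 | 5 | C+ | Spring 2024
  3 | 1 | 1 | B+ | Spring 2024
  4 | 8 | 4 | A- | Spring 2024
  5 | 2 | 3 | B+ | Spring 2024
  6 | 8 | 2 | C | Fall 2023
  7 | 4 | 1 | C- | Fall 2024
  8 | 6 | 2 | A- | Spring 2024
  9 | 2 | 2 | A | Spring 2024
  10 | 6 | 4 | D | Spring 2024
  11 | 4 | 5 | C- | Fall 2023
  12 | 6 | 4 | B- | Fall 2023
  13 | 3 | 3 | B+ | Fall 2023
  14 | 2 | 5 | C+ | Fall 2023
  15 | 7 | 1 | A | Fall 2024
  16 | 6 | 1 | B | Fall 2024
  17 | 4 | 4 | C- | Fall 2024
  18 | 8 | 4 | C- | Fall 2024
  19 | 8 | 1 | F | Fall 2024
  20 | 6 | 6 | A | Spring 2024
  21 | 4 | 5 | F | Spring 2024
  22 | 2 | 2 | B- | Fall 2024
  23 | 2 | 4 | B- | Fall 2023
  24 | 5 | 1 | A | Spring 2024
SELECT name, gpa FROM students WHERE gpa BETWEEN 2.81 AND 3.67

Execution result:
name | gpa
Ivy Johnson | 3.61
Alice Miller | 3.43
Rose Smith | 3.43
Eve Martinez | 3.26
Eve Johnson | 3.51
Carol Brown | 2.95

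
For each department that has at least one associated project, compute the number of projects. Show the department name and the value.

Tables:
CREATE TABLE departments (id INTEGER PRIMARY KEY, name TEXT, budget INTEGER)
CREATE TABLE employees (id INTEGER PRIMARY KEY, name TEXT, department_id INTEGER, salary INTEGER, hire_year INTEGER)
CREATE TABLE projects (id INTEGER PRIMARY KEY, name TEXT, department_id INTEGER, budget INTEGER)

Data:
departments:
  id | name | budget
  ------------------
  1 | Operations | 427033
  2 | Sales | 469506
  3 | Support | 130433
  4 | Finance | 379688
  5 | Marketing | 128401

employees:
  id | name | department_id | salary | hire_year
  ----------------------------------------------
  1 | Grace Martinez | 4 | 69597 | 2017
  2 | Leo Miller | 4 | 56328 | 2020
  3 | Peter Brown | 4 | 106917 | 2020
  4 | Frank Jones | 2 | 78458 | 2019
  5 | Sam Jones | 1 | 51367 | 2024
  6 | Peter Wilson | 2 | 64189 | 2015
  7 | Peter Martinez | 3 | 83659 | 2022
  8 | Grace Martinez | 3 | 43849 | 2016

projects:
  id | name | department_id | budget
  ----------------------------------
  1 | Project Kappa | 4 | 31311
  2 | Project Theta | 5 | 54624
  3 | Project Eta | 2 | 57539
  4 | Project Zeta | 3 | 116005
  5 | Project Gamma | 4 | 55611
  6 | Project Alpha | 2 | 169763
SELECT p.name, COUNT(*) AS n FROM projects c JOIN departments p ON c.department_id = p.id GROUP BY p.id, p.name

Execution result:
name | n
Sales | 2
Support | 1
Finance | 2
Marketing | 1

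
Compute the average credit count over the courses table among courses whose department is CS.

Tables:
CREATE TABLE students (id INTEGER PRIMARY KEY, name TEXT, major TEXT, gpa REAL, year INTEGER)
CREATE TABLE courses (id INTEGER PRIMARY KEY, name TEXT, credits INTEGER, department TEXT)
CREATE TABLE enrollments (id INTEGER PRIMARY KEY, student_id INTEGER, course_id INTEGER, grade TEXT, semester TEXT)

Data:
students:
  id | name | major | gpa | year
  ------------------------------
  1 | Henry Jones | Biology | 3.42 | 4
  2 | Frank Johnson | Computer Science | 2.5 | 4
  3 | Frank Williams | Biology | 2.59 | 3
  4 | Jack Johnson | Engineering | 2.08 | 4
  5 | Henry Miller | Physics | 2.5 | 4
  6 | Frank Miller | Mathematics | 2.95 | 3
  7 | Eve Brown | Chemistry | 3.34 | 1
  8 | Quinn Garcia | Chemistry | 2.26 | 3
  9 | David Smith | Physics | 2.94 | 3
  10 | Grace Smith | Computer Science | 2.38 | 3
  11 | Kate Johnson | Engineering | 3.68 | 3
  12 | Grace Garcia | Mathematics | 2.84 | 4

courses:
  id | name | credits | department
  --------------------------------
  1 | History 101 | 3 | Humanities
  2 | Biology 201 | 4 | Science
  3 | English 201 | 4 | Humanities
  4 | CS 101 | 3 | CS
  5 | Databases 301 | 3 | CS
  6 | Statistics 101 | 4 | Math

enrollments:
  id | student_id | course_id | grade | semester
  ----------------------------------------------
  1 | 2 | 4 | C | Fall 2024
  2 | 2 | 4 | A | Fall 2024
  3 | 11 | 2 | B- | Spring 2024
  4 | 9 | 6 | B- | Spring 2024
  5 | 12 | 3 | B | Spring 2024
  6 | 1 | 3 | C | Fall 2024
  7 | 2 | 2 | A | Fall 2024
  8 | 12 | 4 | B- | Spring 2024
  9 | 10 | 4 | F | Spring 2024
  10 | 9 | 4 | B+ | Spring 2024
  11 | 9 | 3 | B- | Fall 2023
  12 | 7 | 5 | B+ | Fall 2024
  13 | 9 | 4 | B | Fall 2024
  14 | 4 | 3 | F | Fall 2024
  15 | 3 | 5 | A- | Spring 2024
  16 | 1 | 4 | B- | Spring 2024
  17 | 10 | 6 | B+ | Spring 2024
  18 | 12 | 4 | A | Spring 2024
SELECT AVG(credits) FROM courses WHERE department = 'CS'

Execution result:
3.00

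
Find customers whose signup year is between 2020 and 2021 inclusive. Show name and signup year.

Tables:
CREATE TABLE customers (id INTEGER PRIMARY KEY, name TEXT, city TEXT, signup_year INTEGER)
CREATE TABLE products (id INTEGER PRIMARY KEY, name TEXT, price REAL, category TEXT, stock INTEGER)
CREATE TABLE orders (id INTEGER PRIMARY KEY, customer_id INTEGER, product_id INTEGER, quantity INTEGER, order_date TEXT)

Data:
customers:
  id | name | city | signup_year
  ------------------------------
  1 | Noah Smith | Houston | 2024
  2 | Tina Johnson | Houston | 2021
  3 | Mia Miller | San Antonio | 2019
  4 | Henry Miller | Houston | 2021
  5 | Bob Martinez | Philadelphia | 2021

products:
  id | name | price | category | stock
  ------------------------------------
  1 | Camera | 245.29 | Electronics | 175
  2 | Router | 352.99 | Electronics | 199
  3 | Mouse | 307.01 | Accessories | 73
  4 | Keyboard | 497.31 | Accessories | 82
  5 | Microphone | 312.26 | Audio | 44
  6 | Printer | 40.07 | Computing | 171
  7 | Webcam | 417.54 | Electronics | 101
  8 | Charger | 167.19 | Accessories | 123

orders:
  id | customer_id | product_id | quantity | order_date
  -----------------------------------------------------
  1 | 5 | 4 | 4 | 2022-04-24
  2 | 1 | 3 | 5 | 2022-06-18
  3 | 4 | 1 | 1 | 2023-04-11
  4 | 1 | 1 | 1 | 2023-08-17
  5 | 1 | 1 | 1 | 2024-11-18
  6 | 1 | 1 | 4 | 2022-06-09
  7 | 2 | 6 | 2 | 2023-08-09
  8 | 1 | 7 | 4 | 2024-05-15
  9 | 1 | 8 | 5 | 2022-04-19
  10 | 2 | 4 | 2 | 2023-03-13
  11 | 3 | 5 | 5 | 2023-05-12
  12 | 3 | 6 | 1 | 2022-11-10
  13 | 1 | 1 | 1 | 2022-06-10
SELECT name, signup_year FROM customers WHERE signup_year BETWEEN 2020 AND 2021

Execution result:
name | signup_year
Tina Johnson | 2021
Henry Miller | 2021
Bob Martinez | 2021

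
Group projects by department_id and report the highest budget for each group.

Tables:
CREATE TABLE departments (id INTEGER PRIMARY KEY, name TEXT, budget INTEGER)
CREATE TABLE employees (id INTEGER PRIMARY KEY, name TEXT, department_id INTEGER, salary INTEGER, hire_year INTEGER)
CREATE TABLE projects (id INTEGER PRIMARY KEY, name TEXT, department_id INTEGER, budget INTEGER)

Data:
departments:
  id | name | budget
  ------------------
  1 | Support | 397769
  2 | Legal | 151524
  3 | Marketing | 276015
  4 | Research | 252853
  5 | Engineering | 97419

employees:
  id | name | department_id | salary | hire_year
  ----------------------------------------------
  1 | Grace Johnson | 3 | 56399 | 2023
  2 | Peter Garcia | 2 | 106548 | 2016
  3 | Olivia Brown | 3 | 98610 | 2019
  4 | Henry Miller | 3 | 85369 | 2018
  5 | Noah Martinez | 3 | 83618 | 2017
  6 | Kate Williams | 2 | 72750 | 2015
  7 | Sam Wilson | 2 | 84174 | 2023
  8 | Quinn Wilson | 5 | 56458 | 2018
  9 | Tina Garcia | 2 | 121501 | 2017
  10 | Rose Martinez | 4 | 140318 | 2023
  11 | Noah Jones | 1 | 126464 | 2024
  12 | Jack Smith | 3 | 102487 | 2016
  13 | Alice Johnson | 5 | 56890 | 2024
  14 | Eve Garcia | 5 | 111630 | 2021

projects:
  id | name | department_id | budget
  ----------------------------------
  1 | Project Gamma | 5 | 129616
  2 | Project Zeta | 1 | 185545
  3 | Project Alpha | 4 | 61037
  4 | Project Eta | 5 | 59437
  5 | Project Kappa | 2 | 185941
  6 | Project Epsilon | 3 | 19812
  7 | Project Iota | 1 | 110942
SELECT department_id, MAX(budget) AS max_budget FROM projects GROUP BY department_id

Execution result:
department_id | max_budget
1 | 185545
2 | 185941
3 | 19812
4 | 61037
5 | 129616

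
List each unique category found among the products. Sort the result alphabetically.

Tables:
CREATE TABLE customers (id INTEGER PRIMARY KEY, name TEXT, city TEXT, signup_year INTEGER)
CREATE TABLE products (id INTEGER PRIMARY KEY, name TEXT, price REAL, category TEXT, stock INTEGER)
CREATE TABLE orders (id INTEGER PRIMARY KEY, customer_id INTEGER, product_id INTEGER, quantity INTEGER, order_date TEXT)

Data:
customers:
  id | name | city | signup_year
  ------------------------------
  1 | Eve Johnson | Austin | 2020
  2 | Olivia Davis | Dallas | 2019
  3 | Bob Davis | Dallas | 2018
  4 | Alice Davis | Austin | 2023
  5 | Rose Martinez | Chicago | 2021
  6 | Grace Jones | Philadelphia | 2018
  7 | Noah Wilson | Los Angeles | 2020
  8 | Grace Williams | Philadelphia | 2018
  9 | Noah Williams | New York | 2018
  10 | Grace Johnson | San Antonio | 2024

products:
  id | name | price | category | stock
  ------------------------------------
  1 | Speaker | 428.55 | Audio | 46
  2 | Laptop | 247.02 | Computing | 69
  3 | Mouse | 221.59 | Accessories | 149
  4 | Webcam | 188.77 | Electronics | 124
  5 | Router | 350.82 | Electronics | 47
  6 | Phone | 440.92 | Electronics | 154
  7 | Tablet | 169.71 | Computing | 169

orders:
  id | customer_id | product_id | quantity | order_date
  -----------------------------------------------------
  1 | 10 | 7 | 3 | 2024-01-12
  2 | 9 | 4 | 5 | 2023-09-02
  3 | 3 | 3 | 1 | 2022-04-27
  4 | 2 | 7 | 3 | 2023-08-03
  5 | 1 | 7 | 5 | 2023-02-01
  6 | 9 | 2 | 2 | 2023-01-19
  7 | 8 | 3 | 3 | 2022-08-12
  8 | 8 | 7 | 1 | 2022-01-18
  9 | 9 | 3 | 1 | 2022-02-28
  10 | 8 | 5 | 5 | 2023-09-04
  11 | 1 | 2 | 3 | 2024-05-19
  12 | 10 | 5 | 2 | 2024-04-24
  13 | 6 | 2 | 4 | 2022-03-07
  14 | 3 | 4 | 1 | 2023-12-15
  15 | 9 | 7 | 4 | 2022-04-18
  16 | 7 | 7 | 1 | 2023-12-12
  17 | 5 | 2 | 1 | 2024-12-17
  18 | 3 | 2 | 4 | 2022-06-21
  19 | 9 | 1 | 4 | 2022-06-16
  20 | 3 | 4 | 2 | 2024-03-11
SELECT DISTINCT category FROM products ORDER BY category

Execution result:
category
Accessories
Audio
Computing
Electronics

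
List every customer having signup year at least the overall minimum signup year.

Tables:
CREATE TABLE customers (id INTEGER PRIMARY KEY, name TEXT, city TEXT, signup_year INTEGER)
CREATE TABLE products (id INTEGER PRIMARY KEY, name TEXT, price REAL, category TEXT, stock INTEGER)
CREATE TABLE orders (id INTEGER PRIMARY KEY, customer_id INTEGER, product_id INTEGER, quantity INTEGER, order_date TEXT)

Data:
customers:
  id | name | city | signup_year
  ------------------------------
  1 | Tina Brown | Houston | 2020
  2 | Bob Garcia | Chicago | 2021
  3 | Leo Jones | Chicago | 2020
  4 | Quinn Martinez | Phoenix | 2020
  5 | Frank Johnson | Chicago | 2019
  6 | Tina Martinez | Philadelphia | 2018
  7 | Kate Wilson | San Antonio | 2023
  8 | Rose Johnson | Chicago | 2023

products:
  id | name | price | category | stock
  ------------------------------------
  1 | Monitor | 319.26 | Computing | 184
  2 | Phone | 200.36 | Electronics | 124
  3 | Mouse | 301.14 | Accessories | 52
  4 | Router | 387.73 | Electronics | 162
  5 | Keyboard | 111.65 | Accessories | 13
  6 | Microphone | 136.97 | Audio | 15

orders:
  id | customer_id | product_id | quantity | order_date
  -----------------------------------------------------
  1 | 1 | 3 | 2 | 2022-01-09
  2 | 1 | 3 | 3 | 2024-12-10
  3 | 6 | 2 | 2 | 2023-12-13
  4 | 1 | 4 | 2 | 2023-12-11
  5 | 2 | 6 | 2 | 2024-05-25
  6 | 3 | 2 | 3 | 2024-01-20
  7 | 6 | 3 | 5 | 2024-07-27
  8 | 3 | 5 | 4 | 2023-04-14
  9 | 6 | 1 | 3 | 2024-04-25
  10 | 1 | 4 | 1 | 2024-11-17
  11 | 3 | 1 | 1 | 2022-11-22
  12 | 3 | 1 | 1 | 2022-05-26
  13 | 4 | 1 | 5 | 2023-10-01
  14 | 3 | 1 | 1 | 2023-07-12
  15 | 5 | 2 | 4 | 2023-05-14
SELECT name, signup_year FROM customers WHERE signup_year >= (SELECT MIN(signup_year) FROM customers)

Execution result:
name | signup_year
Tina Brown | 2020
Bob Garcia | 2021
Leo Jones | 2020
Quinn Martinez | 2020
Frank Johnson | 2019
Tina Martinez | 2018
Kate Wilson | 2023
Rose Johnson | 2023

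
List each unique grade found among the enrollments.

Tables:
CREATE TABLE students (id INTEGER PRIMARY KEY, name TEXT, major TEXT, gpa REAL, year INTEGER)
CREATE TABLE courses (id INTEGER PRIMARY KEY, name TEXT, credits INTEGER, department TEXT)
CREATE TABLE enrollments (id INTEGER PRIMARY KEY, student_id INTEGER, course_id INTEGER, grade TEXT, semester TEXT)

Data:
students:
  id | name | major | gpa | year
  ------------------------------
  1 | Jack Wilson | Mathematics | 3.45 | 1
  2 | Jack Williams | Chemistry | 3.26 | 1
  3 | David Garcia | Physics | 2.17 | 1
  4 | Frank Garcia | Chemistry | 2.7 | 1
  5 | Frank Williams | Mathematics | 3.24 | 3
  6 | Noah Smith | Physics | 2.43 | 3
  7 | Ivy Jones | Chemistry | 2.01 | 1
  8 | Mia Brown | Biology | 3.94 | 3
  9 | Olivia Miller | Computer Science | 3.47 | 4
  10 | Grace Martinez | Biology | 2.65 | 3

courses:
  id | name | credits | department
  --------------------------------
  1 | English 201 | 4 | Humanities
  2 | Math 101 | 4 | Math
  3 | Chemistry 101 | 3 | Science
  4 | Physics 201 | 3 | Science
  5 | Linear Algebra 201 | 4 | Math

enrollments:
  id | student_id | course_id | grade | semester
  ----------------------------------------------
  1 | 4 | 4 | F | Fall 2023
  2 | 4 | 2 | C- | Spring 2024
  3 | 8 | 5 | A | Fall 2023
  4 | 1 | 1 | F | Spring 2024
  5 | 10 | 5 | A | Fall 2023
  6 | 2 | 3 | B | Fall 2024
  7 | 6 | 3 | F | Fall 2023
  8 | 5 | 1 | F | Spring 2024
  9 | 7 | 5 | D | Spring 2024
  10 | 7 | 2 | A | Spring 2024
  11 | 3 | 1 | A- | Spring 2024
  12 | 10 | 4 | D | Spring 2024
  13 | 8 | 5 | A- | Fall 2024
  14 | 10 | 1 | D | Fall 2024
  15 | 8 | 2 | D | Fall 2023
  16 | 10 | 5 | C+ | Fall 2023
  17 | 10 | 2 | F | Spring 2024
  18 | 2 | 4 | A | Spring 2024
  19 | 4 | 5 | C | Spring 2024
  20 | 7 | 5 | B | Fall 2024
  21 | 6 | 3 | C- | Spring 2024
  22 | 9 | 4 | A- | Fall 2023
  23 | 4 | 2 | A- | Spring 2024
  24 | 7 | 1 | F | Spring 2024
SELECT DISTINCT grade FROM enrollments

Execution result:
grade
F
C-
A
B
D
A-
C+
C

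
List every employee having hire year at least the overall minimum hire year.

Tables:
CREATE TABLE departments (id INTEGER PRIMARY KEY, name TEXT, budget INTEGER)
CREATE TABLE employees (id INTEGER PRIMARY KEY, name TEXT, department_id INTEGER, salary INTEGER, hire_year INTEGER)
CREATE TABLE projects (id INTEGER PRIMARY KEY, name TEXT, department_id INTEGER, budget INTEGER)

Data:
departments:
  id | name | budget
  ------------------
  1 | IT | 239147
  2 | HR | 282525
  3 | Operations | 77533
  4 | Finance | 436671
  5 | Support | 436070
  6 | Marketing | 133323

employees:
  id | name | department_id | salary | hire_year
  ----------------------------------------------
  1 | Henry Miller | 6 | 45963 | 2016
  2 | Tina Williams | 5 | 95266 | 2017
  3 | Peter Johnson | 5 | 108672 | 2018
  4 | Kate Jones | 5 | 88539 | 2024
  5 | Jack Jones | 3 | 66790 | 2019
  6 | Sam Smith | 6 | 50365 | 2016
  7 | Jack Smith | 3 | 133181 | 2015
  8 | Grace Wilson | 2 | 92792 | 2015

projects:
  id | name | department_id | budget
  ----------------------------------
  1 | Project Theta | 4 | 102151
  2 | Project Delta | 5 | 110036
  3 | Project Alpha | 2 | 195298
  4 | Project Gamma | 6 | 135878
SELECT name, hire_year FROM employees WHERE hire_year >= (SELECT MIN(hire_year) FROM employees)

Execution result:
name | hire_year
Henry Miller | 2016
Tina Williams | 2017
Peter Johnson | 2018
Kate Jones | 2024
Jack Jones | 2019
Sam Smith | 2016
Jack Smith | 2015
Grace Wilson | 2015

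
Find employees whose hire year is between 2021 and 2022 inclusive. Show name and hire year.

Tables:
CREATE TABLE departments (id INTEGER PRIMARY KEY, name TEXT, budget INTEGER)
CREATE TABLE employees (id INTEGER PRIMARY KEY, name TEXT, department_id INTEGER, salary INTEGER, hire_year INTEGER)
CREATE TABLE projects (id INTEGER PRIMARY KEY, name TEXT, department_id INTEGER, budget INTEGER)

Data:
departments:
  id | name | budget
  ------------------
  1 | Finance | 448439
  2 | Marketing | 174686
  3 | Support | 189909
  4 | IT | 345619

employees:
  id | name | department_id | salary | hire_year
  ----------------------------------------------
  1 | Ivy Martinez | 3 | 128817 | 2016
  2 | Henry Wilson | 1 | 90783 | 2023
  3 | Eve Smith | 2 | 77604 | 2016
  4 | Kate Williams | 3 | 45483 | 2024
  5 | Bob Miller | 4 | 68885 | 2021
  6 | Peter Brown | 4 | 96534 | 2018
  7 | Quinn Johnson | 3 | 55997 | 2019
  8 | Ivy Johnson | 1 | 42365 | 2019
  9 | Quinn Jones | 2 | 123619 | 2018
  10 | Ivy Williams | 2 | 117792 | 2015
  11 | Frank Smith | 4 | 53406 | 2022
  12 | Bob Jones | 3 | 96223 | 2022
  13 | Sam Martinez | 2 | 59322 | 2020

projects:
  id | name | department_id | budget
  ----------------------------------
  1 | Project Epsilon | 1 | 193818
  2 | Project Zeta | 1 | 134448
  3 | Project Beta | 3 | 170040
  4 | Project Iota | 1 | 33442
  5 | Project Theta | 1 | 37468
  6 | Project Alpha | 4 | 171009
SELECT name, hire_year FROM employees WHERE hire_year BETWEEN 2021 AND 2022

Execution result:
name | hire_year
Bob Miller | 2021
Frank Smith | 2022
Bob Jones | 2022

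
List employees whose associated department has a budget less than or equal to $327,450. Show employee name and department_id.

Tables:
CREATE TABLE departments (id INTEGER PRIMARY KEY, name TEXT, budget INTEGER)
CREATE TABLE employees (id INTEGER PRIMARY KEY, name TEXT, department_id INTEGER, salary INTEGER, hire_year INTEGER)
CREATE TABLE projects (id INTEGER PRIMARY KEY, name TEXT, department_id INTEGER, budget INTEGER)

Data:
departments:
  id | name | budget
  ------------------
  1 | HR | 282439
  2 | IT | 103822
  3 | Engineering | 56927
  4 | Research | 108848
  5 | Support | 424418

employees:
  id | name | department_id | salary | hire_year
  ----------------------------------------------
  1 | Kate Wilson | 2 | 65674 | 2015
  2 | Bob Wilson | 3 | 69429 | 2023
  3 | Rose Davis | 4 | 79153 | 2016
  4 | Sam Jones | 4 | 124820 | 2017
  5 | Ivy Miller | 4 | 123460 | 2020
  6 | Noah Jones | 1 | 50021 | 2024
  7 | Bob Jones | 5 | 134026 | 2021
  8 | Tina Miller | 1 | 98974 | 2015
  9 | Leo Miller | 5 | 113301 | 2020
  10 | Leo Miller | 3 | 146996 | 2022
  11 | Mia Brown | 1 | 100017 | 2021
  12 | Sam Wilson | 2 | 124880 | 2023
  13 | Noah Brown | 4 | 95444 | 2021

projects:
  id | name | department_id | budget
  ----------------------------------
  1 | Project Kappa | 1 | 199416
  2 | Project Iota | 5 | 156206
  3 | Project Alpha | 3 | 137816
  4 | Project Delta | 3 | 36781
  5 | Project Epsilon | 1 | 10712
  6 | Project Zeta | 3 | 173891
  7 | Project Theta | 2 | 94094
SELECT name, department_id FROM employees WHERE department_id IN (SELECT id FROM departments WHERE budget <= 327450)

Execution result:
name | department_id
Kate Wilson | 2
Bob Wilson | 3
Rose Davis | 4
Sam Jones | 4
Ivy Miller | 4
Noah Jones | 1
Tina Miller | 1
Leo Miller | 3
Mia Brown | 1
Sam Wilson | 2
Noah Brown | 4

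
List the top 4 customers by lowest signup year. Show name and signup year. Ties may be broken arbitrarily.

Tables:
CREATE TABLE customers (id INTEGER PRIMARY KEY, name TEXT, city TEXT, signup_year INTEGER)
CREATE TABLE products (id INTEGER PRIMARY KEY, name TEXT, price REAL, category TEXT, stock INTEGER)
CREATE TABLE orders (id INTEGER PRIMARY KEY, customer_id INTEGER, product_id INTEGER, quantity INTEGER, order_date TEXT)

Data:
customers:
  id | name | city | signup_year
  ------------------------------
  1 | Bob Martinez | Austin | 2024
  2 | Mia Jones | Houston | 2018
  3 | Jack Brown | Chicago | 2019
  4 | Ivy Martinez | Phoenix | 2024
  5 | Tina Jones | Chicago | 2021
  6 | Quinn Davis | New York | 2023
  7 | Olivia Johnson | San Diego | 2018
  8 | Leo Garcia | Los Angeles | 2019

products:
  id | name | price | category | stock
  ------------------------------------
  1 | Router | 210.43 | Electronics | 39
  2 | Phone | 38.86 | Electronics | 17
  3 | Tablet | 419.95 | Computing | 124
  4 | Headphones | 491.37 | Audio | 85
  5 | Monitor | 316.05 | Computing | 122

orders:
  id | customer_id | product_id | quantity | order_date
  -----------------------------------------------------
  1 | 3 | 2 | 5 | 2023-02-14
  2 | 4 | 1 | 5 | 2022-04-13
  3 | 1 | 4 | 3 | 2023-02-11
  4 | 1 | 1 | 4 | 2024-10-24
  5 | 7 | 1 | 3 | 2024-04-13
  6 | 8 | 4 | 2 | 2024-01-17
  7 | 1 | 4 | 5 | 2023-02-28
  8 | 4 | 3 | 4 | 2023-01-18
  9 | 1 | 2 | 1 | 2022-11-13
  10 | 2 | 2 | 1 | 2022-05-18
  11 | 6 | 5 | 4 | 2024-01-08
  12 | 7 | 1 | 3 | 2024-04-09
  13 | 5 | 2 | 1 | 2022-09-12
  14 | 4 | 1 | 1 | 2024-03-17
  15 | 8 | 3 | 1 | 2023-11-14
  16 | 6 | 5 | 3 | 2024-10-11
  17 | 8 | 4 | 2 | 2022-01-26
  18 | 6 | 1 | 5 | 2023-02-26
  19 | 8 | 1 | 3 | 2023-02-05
SELECT name, signup_year FROM customers ORDER BY signup_year ASC LIMIT 4

Execution result:
name | signup_year
Mia Jones | 2018
Olivia Johnson | 2018
Jack Brown | 2019
Leo Garcia | 2019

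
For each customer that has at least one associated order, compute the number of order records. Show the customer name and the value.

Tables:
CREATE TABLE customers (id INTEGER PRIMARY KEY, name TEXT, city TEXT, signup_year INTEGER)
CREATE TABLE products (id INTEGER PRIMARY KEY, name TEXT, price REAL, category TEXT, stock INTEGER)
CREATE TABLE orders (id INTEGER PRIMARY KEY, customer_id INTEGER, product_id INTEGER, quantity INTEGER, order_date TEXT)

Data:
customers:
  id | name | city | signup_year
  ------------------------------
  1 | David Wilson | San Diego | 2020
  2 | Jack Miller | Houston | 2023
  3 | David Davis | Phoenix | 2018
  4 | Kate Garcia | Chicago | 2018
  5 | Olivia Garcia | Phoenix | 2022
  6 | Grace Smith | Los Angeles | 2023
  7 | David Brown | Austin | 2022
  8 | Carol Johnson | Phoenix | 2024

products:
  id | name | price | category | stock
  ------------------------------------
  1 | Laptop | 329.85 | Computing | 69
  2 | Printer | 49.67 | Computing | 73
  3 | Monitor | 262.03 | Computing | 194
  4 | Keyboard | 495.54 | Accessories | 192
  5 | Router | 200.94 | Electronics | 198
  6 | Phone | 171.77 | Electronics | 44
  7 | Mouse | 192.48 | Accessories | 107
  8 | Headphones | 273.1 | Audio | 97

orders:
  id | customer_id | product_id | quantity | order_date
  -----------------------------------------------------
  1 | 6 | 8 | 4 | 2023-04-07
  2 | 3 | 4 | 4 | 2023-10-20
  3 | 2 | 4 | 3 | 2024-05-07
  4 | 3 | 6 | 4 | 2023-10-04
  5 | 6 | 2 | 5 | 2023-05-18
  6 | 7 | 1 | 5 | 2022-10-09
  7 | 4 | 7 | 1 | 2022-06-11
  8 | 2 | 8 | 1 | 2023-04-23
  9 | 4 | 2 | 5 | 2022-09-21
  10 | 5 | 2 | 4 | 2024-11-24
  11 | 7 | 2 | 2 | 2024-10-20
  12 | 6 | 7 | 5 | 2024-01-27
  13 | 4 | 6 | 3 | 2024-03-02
SELECT p.name, COUNT(*) AS n FROM orders c JOIN customers p ON c.customer_id = p.id GROUP BY p.id, p.name

Execution result:
name | n
Jack Miller | 2
David Davis | 2
Kate Garcia | 3
Olivia Garcia | 1
Grace Smith | 3
David Brown | 2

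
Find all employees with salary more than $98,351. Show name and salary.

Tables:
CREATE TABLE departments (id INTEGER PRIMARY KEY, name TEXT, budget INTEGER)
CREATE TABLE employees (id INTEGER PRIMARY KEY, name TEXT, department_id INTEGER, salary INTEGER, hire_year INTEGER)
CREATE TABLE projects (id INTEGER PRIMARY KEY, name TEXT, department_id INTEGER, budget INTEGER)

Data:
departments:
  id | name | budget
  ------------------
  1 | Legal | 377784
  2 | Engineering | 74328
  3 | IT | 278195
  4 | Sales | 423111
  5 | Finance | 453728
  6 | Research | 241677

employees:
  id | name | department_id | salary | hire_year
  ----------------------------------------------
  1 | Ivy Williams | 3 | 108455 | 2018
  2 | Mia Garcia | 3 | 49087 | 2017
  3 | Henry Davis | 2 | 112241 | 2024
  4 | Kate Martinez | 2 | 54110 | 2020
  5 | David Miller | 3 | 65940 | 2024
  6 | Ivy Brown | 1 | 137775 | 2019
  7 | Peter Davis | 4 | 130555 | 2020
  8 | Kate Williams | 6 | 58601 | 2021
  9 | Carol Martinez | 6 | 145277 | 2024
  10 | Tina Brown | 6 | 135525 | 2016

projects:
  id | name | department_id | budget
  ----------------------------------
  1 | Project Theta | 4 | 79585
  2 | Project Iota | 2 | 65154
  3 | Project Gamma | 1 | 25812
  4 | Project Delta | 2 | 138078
SELECT name, salary FROM employees WHERE salary > 98351

Execution result:
name | salary
Ivy Williams | 108455
Henry Davis | 112241
Ivy Brown | 137775
Peter Davis | 130555
Carol Martinez | 145277
Tina Brown | 135525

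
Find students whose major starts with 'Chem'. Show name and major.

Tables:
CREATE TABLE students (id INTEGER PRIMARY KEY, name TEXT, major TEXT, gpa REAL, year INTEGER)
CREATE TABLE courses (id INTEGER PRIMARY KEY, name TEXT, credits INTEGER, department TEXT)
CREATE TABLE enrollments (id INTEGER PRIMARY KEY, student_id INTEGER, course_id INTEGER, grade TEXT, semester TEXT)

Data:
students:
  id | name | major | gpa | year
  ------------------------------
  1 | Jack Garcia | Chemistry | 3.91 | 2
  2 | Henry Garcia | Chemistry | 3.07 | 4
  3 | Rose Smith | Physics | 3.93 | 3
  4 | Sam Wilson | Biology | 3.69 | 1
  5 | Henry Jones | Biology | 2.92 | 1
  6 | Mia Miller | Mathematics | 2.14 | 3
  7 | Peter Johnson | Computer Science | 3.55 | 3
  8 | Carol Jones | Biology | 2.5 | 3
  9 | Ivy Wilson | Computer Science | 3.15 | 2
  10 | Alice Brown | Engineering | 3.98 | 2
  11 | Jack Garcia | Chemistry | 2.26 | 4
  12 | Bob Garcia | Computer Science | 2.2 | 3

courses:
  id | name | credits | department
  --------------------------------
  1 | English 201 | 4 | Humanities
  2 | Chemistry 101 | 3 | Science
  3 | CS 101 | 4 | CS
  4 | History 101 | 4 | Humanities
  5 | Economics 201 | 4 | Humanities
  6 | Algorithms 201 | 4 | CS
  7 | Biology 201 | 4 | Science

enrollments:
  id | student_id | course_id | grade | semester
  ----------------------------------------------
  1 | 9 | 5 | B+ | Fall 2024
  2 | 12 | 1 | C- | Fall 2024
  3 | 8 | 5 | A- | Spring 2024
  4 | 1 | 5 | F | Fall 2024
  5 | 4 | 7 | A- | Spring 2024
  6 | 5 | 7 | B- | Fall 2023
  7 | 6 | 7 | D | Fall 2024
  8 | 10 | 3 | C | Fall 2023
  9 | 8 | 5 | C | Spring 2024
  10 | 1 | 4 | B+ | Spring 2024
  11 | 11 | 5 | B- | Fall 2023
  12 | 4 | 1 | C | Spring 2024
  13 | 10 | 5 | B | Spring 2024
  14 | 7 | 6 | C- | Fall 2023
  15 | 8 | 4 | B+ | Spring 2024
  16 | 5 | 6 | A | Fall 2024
SELECT name, major FROM students WHERE major LIKE 'Chem%'

Execution result:
name | major
Jack Garcia | Chemistry
Henry Garcia | Chemistry
Jack Garcia | Chemistry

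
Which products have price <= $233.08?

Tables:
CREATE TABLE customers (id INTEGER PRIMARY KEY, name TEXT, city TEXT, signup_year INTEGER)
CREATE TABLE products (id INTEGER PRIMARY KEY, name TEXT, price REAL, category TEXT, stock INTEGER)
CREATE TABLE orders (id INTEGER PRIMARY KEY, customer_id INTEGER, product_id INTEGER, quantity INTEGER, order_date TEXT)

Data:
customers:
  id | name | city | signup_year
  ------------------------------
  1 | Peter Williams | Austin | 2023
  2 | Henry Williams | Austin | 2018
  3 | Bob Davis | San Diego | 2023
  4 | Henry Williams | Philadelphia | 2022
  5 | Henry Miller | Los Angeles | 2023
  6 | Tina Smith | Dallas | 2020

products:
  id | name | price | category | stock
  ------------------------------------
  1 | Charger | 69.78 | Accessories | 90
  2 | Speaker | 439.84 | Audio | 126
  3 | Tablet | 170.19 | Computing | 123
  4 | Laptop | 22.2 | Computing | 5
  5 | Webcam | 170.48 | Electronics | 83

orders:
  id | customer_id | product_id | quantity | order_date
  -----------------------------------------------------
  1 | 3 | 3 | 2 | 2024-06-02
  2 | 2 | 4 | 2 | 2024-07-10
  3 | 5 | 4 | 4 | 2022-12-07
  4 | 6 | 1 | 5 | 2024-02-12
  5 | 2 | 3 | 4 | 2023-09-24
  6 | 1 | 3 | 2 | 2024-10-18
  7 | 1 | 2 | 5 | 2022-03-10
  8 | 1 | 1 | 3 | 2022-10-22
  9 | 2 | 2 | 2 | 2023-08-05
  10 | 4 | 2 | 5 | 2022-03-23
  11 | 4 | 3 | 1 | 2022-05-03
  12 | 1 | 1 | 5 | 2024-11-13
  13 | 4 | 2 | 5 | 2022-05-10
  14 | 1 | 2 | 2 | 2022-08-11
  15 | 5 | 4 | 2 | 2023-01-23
SELECT name, price FROM products WHERE price <= 233.08

Execution result:
name | price
Charger | 69.78
Tablet | 170.19
Laptop | 22.20
Webcam | 170.48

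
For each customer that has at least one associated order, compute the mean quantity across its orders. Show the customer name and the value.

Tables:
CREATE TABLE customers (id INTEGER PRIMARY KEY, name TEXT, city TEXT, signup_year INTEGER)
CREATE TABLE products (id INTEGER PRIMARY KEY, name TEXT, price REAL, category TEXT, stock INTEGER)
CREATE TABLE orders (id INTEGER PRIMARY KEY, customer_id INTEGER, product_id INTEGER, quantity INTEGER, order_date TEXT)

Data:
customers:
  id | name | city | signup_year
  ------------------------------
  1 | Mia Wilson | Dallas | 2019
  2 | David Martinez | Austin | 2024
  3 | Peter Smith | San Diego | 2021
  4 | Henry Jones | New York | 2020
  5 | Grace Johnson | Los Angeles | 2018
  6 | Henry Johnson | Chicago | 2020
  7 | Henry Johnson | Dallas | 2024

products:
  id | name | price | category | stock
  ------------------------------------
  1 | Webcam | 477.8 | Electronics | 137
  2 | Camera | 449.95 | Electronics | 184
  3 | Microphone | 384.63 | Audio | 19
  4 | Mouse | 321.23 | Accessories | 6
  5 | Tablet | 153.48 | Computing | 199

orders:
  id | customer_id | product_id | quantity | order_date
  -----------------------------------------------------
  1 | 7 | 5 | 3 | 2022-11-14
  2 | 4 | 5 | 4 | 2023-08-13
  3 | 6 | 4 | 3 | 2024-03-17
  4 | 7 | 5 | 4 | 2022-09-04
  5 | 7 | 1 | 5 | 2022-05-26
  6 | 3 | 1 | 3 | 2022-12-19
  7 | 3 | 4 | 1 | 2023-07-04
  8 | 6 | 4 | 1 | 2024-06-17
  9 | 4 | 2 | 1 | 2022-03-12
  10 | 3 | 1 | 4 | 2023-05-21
SELECT p.name, AVG(c.quantity) AS avg_quantity FROM orders c JOIN customers p ON c.customer_id = p.id GROUP BY p.id, p.name

Execution result:
name | avg_quantity
Peter Smith | 2.67
Henry Jones | 2.50
Henry Johnson | 2.00
Henry Johnson | 4.00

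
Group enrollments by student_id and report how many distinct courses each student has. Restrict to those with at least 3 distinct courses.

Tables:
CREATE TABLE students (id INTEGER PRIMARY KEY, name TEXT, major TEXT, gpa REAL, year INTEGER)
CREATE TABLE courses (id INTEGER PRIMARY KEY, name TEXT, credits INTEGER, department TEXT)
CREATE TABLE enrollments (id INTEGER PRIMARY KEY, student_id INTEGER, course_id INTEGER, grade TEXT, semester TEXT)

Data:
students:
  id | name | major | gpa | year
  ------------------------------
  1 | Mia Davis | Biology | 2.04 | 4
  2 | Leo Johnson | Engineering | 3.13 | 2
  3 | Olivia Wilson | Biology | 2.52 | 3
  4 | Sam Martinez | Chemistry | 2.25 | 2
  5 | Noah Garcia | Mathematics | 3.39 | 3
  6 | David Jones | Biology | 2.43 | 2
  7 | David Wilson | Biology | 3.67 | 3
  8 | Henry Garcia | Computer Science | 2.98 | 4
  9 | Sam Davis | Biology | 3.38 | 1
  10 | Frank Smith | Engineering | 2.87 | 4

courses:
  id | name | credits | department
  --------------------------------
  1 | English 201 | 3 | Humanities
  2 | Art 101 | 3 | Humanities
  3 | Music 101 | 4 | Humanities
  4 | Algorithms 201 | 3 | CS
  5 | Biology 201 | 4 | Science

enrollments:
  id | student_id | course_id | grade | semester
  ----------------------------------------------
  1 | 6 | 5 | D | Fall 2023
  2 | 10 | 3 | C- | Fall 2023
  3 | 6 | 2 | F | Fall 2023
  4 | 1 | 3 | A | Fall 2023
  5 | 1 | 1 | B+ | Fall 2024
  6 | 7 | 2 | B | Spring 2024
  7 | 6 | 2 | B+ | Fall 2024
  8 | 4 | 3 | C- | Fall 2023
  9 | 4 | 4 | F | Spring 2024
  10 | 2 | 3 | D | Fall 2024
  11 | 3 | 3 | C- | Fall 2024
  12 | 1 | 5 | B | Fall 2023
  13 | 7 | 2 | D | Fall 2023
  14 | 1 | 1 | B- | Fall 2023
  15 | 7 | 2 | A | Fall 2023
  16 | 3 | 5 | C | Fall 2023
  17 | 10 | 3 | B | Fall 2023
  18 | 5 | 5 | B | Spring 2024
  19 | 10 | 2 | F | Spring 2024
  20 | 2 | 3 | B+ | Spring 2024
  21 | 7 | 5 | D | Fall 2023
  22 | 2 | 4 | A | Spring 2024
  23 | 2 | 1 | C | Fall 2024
SELECT student_id, COUNT(DISTINCT course_id) AS distinct_course_count FROM enrollments GROUP BY student_id HAVING COUNT(DISTINCT course_id) >= 3

Execution result:
student_id | distinct_course_count
1 | 3
2 | 3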